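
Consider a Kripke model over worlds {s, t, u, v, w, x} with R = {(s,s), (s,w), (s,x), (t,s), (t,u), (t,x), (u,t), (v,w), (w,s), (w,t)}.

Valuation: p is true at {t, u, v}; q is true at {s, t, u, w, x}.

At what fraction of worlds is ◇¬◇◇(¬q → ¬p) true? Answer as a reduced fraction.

s: successors {s, w, x}; ¬◇◇(¬q → ¬p) there: s:F, w:F, x:T. ✓
t: successors {s, u, x}; ¬◇◇(¬q → ¬p) there: s:F, u:F, x:T. ✓
u: successors {t}; ¬◇◇(¬q → ¬p) there: t:F. ✗
v: successors {w}; ¬◇◇(¬q → ¬p) there: w:F. ✗
w: successors {s, t}; ¬◇◇(¬q → ¬p) there: s:F, t:F. ✗
x: no successors, so ◇¬◇◇(¬q → ¬p) fails. ✗
That's 2 of 6 worlds, so 2/6 = 1/3.

1/3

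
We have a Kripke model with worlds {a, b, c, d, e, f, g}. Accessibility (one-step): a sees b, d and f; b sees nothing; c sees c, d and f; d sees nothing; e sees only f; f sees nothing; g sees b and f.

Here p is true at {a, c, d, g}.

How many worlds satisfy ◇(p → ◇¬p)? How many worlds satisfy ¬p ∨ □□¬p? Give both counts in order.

For ◇(p → ◇¬p):
a: successors {b, d, f}; p → ◇¬p there: b:T, d:F, f:T. ✓
b: no successors, so ◇(p → ◇¬p) fails. ✗
c: successors {c, d, f}; p → ◇¬p there: c:T, d:F, f:T. ✓
d: no successors, so ◇(p → ◇¬p) fails. ✗
e: successors {f}; p → ◇¬p there: f:T. ✓
f: no successors, so ◇(p → ◇¬p) fails. ✗
g: successors {b, f}; p → ◇¬p there: b:T, f:T. ✓
— 4 worlds.
For ¬p ∨ □□¬p:
a: ¬p is F, □□¬p is T. ✓
b: ¬p is T, □□¬p is T. ✓
c: ¬p is F, □□¬p is F. ✗
d: ¬p is F, □□¬p is T. ✓
e: ¬p is T, □□¬p is T. ✓
f: ¬p is T, □□¬p is T. ✓
g: ¬p is F, □□¬p is T. ✓
— 6 worlds.

4 and 6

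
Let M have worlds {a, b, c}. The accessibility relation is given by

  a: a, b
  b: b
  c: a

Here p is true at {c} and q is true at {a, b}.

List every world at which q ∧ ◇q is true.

{a, b}

a: q is T, ◇q is T. ✓
b: q is T, ◇q is T. ✓
c: q is F, ◇q is T. ✗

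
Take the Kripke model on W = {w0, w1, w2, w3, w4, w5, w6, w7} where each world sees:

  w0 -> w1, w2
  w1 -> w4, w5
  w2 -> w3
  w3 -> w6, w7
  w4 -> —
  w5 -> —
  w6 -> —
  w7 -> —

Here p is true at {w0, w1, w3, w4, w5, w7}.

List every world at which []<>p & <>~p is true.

{w0}

w0: []<>p is T, <>~p is T. ✓
w1: []<>p is F, <>~p is F. ✗
w2: []<>p is T, <>~p is F. ✗
w3: []<>p is F, <>~p is T. ✗
w4: []<>p is T, <>~p is F. ✗
w5: []<>p is T, <>~p is F. ✗
w6: []<>p is T, <>~p is F. ✗
w7: []<>p is T, <>~p is F. ✗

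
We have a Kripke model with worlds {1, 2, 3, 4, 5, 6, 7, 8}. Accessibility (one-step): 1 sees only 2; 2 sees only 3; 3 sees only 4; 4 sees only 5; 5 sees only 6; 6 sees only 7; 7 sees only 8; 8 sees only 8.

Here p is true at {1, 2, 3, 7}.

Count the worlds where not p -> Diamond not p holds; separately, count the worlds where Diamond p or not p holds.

7 and 6

For not p -> Diamond not p:
1: not p is F, Diamond not p is F. ✓
2: not p is F, Diamond not p is F. ✓
3: not p is F, Diamond not p is T. ✓
4: not p is T, Diamond not p is T. ✓
5: not p is T, Diamond not p is T. ✓
6: not p is T, Diamond not p is F. ✗
7: not p is F, Diamond not p is T. ✓
8: not p is T, Diamond not p is T. ✓
— 7 worlds.
For Diamond p or not p:
1: Diamond p is T, not p is F. ✓
2: Diamond p is T, not p is F. ✓
3: Diamond p is F, not p is F. ✗
4: Diamond p is F, not p is T. ✓
5: Diamond p is F, not p is T. ✓
6: Diamond p is T, not p is T. ✓
7: Diamond p is F, not p is F. ✗
8: Diamond p is F, not p is T. ✓
— 6 worlds.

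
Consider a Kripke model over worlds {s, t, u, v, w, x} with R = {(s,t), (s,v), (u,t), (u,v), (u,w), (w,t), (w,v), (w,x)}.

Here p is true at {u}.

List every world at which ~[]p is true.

s: []p is F. ✓
t: []p is T. ✗
u: []p is F. ✓
v: []p is T. ✗
w: []p is F. ✓
x: []p is T. ✗

{s, u, w}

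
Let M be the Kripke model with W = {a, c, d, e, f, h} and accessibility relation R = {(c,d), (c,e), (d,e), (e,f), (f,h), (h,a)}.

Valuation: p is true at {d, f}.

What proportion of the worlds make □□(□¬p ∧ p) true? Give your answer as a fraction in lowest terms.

1/2

a: no successors, so □□(□¬p ∧ p) holds vacuously. ✓
c: successors {d, e}; □(□¬p ∧ p) there: d:F, e:T. ✗
d: successors {e}; □(□¬p ∧ p) there: e:T. ✓
e: successors {f}; □(□¬p ∧ p) there: f:F. ✗
f: successors {h}; □(□¬p ∧ p) there: h:F. ✗
h: successors {a}; □(□¬p ∧ p) there: a:T. ✓
That's 3 of 6 worlds, so 3/6 = 1/2.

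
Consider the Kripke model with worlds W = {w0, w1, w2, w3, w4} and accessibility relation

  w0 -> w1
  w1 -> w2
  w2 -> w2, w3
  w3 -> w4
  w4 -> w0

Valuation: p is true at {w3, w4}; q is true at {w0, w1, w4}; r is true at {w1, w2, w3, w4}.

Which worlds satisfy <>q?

{w0, w3, w4}

w0: successors {w1}; q there: w1:T. ✓
w1: successors {w2}; q there: w2:F. ✗
w2: successors {w2, w3}; q there: w2:F, w3:F. ✗
w3: successors {w4}; q there: w4:T. ✓
w4: successors {w0}; q there: w0:T. ✓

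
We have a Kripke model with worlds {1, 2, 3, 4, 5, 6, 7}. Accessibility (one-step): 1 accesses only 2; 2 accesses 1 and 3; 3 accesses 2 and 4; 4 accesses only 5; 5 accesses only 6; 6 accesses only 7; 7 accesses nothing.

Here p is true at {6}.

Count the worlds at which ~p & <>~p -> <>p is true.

3

1: ~p & <>~p is T, <>p is F. ✗
2: ~p & <>~p is T, <>p is F. ✗
3: ~p & <>~p is T, <>p is F. ✗
4: ~p & <>~p is T, <>p is F. ✗
5: ~p & <>~p is F, <>p is T. ✓
6: ~p & <>~p is F, <>p is F. ✓
7: ~p & <>~p is F, <>p is F. ✓
Satisfying worlds: {5, 6, 7}.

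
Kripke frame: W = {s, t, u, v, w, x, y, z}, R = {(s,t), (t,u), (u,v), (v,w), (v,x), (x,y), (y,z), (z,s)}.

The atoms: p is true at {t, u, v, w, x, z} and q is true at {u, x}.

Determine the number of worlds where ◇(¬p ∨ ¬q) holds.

6

s: successors {t}; ¬p ∨ ¬q there: t:T. ✓
t: successors {u}; ¬p ∨ ¬q there: u:F. ✗
u: successors {v}; ¬p ∨ ¬q there: v:T. ✓
v: successors {w, x}; ¬p ∨ ¬q there: w:T, x:F. ✓
w: no successors, so ◇(¬p ∨ ¬q) fails. ✗
x: successors {y}; ¬p ∨ ¬q there: y:T. ✓
y: successors {z}; ¬p ∨ ¬q there: z:T. ✓
z: successors {s}; ¬p ∨ ¬q there: s:T. ✓
Satisfying worlds: {s, u, v, x, y, z}.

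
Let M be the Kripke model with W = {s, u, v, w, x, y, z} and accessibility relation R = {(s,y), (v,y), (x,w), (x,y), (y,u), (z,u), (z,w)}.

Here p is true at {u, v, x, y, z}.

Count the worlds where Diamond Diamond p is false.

4

s: successors {y}; Diamond p there: y:T. ✓
u: no successors, so Diamond Diamond p fails. ✗
v: successors {y}; Diamond p there: y:T. ✓
w: no successors, so Diamond Diamond p fails. ✗
x: successors {w, y}; Diamond p there: w:F, y:T. ✓
y: successors {u}; Diamond p there: u:F. ✗
z: successors {u, w}; Diamond p there: u:F, w:F. ✗
Satisfying worlds: {s, v, x}.
So Diamond Diamond p fails at the other 4 worlds.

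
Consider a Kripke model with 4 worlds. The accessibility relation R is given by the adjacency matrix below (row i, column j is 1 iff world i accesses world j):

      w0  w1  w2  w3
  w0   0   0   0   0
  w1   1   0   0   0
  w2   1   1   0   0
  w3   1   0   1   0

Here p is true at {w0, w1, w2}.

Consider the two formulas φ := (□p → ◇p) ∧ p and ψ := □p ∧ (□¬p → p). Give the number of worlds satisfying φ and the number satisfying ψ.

2 and 4

For (□p → ◇p) ∧ p:
w0: □p → ◇p is F, p is T. ✗
w1: □p → ◇p is T, p is T. ✓
w2: □p → ◇p is T, p is T. ✓
w3: □p → ◇p is T, p is F. ✗
— 2 worlds.
For □p ∧ (□¬p → p):
w0: □p is T, □¬p → p is T. ✓
w1: □p is T, □¬p → p is T. ✓
w2: □p is T, □¬p → p is T. ✓
w3: □p is T, □¬p → p is T. ✓
— 4 worlds.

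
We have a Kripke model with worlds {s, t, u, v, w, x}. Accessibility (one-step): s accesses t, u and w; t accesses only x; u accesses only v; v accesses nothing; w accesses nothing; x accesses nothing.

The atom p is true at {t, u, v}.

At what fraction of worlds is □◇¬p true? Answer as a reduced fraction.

1/2

s: successors {t, u, w}; ◇¬p there: t:T, u:F, w:F. ✗
t: successors {x}; ◇¬p there: x:F. ✗
u: successors {v}; ◇¬p there: v:F. ✗
v: no successors, so □◇¬p holds vacuously. ✓
w: no successors, so □◇¬p holds vacuously. ✓
x: no successors, so □◇¬p holds vacuously. ✓
That's 3 of 6 worlds, so 3/6 = 1/2.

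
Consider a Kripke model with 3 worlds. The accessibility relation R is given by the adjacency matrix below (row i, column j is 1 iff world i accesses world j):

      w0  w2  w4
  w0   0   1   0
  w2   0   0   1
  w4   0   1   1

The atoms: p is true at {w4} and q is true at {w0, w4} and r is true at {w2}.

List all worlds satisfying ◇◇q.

{w0, w2, w4}

w0: successors {w2}; ◇q there: w2:T. ✓
w2: successors {w4}; ◇q there: w4:T. ✓
w4: successors {w2, w4}; ◇q there: w2:T, w4:T. ✓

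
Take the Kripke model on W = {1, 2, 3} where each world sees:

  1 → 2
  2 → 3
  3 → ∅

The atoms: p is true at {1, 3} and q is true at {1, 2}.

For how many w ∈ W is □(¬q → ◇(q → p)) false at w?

1: successors {2}; ¬q → ◇(q → p) there: 2:T. ✓
2: successors {3}; ¬q → ◇(q → p) there: 3:F. ✗
3: no successors, so □(¬q → ◇(q → p)) holds vacuously. ✓
Satisfying worlds: {1, 3}.
So □(¬q → ◇(q → p)) fails at the other 1 world.

1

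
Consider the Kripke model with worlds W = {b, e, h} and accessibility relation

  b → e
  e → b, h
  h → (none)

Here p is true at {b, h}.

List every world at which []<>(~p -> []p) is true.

b: successors {e}; <>(~p -> []p) there: e:T. ✓
e: successors {b, h}; <>(~p -> []p) there: b:T, h:F. ✗
h: no successors, so []<>(~p -> []p) holds vacuously. ✓

{b, h}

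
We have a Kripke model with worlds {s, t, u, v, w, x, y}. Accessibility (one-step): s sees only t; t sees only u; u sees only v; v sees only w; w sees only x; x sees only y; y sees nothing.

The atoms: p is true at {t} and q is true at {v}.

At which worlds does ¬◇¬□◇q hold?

s: ◇¬□◇q is F. ✓
t: ◇¬□◇q is T. ✗
u: ◇¬□◇q is T. ✗
v: ◇¬□◇q is T. ✗
w: ◇¬□◇q is T. ✗
x: ◇¬□◇q is F. ✓
y: ◇¬□◇q is F. ✓

{s, x, y}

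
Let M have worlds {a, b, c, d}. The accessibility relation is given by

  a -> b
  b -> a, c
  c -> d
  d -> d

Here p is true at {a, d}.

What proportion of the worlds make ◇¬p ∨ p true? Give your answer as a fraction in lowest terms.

3/4

a: ◇¬p is T, p is T. ✓
b: ◇¬p is T, p is F. ✓
c: ◇¬p is F, p is F. ✗
d: ◇¬p is F, p is T. ✓
That's 3 of 4 worlds, so 3/4.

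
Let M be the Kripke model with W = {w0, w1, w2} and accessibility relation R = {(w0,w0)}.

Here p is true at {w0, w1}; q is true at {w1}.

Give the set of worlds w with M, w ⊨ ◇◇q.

w0: successors {w0}; ◇q there: w0:F. ✗
w1: no successors, so ◇◇q fails. ✗
w2: no successors, so ◇◇q fails. ✗

∅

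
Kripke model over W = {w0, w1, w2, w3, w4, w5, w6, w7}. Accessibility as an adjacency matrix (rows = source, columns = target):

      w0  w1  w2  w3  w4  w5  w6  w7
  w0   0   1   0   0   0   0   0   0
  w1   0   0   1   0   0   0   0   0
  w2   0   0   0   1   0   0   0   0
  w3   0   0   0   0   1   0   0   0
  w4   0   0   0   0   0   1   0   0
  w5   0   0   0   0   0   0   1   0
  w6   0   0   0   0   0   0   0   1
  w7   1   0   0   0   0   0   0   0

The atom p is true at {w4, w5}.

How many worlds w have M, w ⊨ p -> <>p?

7

w0: p is F, <>p is F. ✓
w1: p is F, <>p is F. ✓
w2: p is F, <>p is F. ✓
w3: p is F, <>p is T. ✓
w4: p is T, <>p is T. ✓
w5: p is T, <>p is F. ✗
w6: p is F, <>p is F. ✓
w7: p is F, <>p is F. ✓
Satisfying worlds: {w0, w1, w2, w3, w4, w6, w7}.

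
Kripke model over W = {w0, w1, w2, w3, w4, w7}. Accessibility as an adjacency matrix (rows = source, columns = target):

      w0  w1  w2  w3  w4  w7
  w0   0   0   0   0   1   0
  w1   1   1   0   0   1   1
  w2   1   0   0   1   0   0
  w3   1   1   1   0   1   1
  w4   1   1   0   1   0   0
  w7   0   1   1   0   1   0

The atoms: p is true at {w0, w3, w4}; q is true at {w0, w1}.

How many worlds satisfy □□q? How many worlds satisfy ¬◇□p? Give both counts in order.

0 and 1

For □□q:
w0: successors {w4}; □q there: w4:F. ✗
w1: successors {w0, w1, w4, w7}; □q there: w0:F, w1:F, w4:F, w7:F. ✗
w2: successors {w0, w3}; □q there: w0:F, w3:F. ✗
w3: successors {w0, w1, w2, w4, w7}; □q there: w0:F, w1:F, w2:F, w4:F, w7:F. ✗
w4: successors {w0, w1, w3}; □q there: w0:F, w1:F, w3:F. ✗
w7: successors {w1, w2, w4}; □q there: w1:F, w2:F, w4:F. ✗
— 0 worlds.
For ¬◇□p:
w0: ◇□p is F. ✓
w1: ◇□p is T. ✗
w2: ◇□p is T. ✗
w3: ◇□p is T. ✗
w4: ◇□p is T. ✗
w7: ◇□p is T. ✗
— 1 world.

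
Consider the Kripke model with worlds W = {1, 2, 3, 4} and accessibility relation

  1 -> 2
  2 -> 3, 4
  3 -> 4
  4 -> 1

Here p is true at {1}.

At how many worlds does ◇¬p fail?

1: successors {2}; ¬p there: 2:T. ✓
2: successors {3, 4}; ¬p there: 3:T, 4:T. ✓
3: successors {4}; ¬p there: 4:T. ✓
4: successors {1}; ¬p there: 1:F. ✗
Satisfying worlds: {1, 2, 3}.
So ◇¬p fails at the other 1 world.

1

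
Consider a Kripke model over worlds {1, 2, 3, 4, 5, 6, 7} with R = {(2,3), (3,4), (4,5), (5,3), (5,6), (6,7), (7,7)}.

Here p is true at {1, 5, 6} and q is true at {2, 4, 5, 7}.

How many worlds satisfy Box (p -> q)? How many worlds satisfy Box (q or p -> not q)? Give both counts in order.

6 and 3

For Box (p -> q):
1: no successors, so Box (p -> q) holds vacuously. ✓
2: successors {3}; p -> q there: 3:T. ✓
3: successors {4}; p -> q there: 4:T. ✓
4: successors {5}; p -> q there: 5:T. ✓
5: successors {3, 6}; p -> q there: 3:T, 6:F. ✗
6: successors {7}; p -> q there: 7:T. ✓
7: successors {7}; p -> q there: 7:T. ✓
— 6 worlds.
For Box (q or p -> not q):
1: no successors, so Box (q or p -> not q) holds vacuously. ✓
2: successors {3}; q or p -> not q there: 3:T. ✓
3: successors {4}; q or p -> not q there: 4:F. ✗
4: successors {5}; q or p -> not q there: 5:F. ✗
5: successors {3, 6}; q or p -> not q there: 3:T, 6:T. ✓
6: successors {7}; q or p -> not q there: 7:F. ✗
7: successors {7}; q or p -> not q there: 7:F. ✗
— 3 worlds.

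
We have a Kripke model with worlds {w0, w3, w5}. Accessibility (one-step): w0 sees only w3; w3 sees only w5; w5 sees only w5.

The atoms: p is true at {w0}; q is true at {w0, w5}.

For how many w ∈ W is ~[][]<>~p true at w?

0

w0: [][]<>~p is T. ✗
w3: [][]<>~p is T. ✗
w5: [][]<>~p is T. ✗
Satisfying worlds: ∅.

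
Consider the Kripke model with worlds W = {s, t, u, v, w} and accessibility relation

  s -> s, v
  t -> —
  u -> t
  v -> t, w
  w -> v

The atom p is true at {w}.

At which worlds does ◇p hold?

{v}

s: successors {s, v}; p there: s:F, v:F. ✗
t: no successors, so ◇p fails. ✗
u: successors {t}; p there: t:F. ✗
v: successors {t, w}; p there: t:F, w:T. ✓
w: successors {v}; p there: v:F. ✗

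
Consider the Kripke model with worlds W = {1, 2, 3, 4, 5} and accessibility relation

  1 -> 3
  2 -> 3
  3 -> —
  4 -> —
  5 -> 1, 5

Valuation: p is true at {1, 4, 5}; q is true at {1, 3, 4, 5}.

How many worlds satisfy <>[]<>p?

1: successors {3}; []<>p there: 3:T. ✓
2: successors {3}; []<>p there: 3:T. ✓
3: no successors, so <>[]<>p fails. ✗
4: no successors, so <>[]<>p fails. ✗
5: successors {1, 5}; []<>p there: 1:F, 5:F. ✗
Satisfying worlds: {1, 2}.

2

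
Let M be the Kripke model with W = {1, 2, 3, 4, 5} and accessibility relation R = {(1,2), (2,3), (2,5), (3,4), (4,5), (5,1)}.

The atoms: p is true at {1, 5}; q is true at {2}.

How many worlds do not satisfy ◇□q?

1: successors {2}; □q there: 2:F. ✗
2: successors {3, 5}; □q there: 3:F, 5:F. ✗
3: successors {4}; □q there: 4:F. ✗
4: successors {5}; □q there: 5:F. ✗
5: successors {1}; □q there: 1:T. ✓
Satisfying worlds: {5}.
So ◇□q fails at the other 4 worlds.

4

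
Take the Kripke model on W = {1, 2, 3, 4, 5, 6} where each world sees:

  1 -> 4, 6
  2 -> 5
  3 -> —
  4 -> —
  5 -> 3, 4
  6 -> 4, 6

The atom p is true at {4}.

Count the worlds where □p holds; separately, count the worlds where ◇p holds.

2 and 3

For □p:
1: successors {4, 6}; p there: 4:T, 6:F. ✗
2: successors {5}; p there: 5:F. ✗
3: no successors, so □p holds vacuously. ✓
4: no successors, so □p holds vacuously. ✓
5: successors {3, 4}; p there: 3:F, 4:T. ✗
6: successors {4, 6}; p there: 4:T, 6:F. ✗
— 2 worlds.
For ◇p:
1: successors {4, 6}; p there: 4:T, 6:F. ✓
2: successors {5}; p there: 5:F. ✗
3: no successors, so ◇p fails. ✗
4: no successors, so ◇p fails. ✗
5: successors {3, 4}; p there: 3:F, 4:T. ✓
6: successors {4, 6}; p there: 4:T, 6:F. ✓
— 3 worlds.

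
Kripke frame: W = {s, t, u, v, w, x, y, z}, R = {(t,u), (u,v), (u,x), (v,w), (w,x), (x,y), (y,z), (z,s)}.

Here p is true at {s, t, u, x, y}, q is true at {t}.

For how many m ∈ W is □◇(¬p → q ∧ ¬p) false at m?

s: no successors, so □◇(¬p → q ∧ ¬p) holds vacuously. ✓
t: successors {u}; ◇(¬p → q ∧ ¬p) there: u:T. ✓
u: successors {v, x}; ◇(¬p → q ∧ ¬p) there: v:F, x:T. ✗
v: successors {w}; ◇(¬p → q ∧ ¬p) there: w:T. ✓
w: successors {x}; ◇(¬p → q ∧ ¬p) there: x:T. ✓
x: successors {y}; ◇(¬p → q ∧ ¬p) there: y:F. ✗
y: successors {z}; ◇(¬p → q ∧ ¬p) there: z:T. ✓
z: successors {s}; ◇(¬p → q ∧ ¬p) there: s:F. ✗
Satisfying worlds: {s, t, v, w, y}.
So □◇(¬p → q ∧ ¬p) fails at the other 3 worlds.

3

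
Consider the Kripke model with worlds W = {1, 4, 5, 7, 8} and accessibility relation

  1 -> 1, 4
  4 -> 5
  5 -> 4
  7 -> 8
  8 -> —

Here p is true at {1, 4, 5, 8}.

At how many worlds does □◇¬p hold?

1

1: successors {1, 4}; ◇¬p there: 1:F, 4:F. ✗
4: successors {5}; ◇¬p there: 5:F. ✗
5: successors {4}; ◇¬p there: 4:F. ✗
7: successors {8}; ◇¬p there: 8:F. ✗
8: no successors, so □◇¬p holds vacuously. ✓
Satisfying worlds: {8}.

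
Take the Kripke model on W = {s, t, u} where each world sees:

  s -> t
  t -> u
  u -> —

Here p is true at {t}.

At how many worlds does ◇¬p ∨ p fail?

s: ◇¬p is F, p is F. ✗
t: ◇¬p is T, p is T. ✓
u: ◇¬p is F, p is F. ✗
Satisfying worlds: {t}.
So ◇¬p ∨ p fails at the other 2 worlds.

2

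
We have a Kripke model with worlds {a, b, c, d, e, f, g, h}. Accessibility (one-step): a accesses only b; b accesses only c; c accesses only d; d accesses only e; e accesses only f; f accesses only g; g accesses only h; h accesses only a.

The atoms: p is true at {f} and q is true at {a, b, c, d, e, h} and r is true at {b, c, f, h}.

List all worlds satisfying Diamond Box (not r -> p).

{a, d, f, h}

a: successors {b}; Box (not r -> p) there: b:T. ✓
b: successors {c}; Box (not r -> p) there: c:F. ✗
c: successors {d}; Box (not r -> p) there: d:F. ✗
d: successors {e}; Box (not r -> p) there: e:T. ✓
e: successors {f}; Box (not r -> p) there: f:F. ✗
f: successors {g}; Box (not r -> p) there: g:T. ✓
g: successors {h}; Box (not r -> p) there: h:F. ✗
h: successors {a}; Box (not r -> p) there: a:T. ✓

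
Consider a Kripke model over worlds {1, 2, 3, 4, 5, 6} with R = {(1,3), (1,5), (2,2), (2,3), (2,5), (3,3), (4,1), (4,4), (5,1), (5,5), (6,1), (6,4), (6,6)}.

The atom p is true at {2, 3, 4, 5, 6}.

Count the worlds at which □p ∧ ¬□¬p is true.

3

1: □p is T, ¬□¬p is T. ✓
2: □p is T, ¬□¬p is T. ✓
3: □p is T, ¬□¬p is T. ✓
4: □p is F, ¬□¬p is T. ✗
5: □p is F, ¬□¬p is T. ✗
6: □p is F, ¬□¬p is T. ✗
Satisfying worlds: {1, 2, 3}.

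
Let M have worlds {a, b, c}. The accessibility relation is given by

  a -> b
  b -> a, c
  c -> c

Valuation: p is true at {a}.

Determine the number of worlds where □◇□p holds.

0

a: successors {b}; ◇□p there: b:F. ✗
b: successors {a, c}; ◇□p there: a:F, c:F. ✗
c: successors {c}; ◇□p there: c:F. ✗
Satisfying worlds: ∅.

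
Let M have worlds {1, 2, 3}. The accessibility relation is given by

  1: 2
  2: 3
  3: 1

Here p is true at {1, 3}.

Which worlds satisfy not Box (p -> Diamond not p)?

1: Box (p -> Diamond not p) is T. ✗
2: Box (p -> Diamond not p) is F. ✓
3: Box (p -> Diamond not p) is T. ✗

{2}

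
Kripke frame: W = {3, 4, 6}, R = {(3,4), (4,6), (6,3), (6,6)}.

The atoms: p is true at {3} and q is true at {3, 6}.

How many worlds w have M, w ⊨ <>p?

3: successors {4}; p there: 4:F. ✗
4: successors {6}; p there: 6:F. ✗
6: successors {3, 6}; p there: 3:T, 6:F. ✓
Satisfying worlds: {6}.

1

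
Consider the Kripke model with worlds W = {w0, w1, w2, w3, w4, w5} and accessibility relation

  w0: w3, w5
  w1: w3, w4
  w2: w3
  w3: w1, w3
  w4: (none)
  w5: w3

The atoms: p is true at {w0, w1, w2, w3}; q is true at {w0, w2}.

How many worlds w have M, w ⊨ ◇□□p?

w0: successors {w3, w5}; □□p there: w3:F, w5:T. ✓
w1: successors {w3, w4}; □□p there: w3:F, w4:T. ✓
w2: successors {w3}; □□p there: w3:F. ✗
w3: successors {w1, w3}; □□p there: w1:T, w3:F. ✓
w4: no successors, so ◇□□p fails. ✗
w5: successors {w3}; □□p there: w3:F. ✗
Satisfying worlds: {w0, w1, w3}.

3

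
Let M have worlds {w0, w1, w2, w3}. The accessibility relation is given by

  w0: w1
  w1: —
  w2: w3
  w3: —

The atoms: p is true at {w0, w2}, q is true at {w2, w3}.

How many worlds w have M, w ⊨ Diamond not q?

w0: successors {w1}; not q there: w1:T. ✓
w1: no successors, so Diamond not q fails. ✗
w2: successors {w3}; not q there: w3:F. ✗
w3: no successors, so Diamond not q fails. ✗
Satisfying worlds: {w0}.

1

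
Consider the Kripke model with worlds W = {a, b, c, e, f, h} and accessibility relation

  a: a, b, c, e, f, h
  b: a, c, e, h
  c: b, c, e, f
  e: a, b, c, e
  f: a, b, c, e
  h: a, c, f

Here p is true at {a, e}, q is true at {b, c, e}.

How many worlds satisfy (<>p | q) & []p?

0

a: <>p | q is T, []p is F. ✗
b: <>p | q is T, []p is F. ✗
c: <>p | q is T, []p is F. ✗
e: <>p | q is T, []p is F. ✗
f: <>p | q is T, []p is F. ✗
h: <>p | q is T, []p is F. ✗
Satisfying worlds: ∅.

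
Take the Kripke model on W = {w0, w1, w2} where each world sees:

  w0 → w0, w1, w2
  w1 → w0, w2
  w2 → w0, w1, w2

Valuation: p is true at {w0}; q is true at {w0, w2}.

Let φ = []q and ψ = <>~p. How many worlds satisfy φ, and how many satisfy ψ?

For []q:
w0: successors {w0, w1, w2}; q there: w0:T, w1:F, w2:T. ✗
w1: successors {w0, w2}; q there: w0:T, w2:T. ✓
w2: successors {w0, w1, w2}; q there: w0:T, w1:F, w2:T. ✗
— 1 world.
For <>~p:
w0: successors {w0, w1, w2}; ~p there: w0:F, w1:T, w2:T. ✓
w1: successors {w0, w2}; ~p there: w0:F, w2:T. ✓
w2: successors {w0, w1, w2}; ~p there: w0:F, w1:T, w2:T. ✓
— 3 worlds.

1 and 3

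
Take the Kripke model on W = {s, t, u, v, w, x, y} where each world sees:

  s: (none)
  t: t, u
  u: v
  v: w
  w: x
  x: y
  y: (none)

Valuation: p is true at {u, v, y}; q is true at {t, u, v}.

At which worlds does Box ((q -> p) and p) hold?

{s, u, x, y}

s: no successors, so Box ((q -> p) and p) holds vacuously. ✓
t: successors {t, u}; (q -> p) and p there: t:F, u:T. ✗
u: successors {v}; (q -> p) and p there: v:T. ✓
v: successors {w}; (q -> p) and p there: w:F. ✗
w: successors {x}; (q -> p) and p there: x:F. ✗
x: successors {y}; (q -> p) and p there: y:T. ✓
y: no successors, so Box ((q -> p) and p) holds vacuously. ✓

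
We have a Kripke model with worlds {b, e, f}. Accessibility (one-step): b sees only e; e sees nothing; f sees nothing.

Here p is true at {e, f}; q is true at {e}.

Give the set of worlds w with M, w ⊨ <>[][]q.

b: successors {e}; [][]q there: e:T. ✓
e: no successors, so <>[][]q fails. ✗
f: no successors, so <>[][]q fails. ✗

{b}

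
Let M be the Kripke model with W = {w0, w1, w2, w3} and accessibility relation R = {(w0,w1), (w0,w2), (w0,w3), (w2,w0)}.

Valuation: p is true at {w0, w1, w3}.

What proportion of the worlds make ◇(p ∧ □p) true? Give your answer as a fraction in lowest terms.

w0: successors {w1, w2, w3}; p ∧ □p there: w1:T, w2:F, w3:T. ✓
w1: no successors, so ◇(p ∧ □p) fails. ✗
w2: successors {w0}; p ∧ □p there: w0:F. ✗
w3: no successors, so ◇(p ∧ □p) fails. ✗
That's 1 of 4 worlds, so 1/4.

1/4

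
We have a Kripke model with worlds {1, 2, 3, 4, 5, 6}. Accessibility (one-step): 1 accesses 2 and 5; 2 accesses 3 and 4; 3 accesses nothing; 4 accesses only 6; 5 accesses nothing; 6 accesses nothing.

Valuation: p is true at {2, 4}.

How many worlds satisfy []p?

1: successors {2, 5}; p there: 2:T, 5:F. ✗
2: successors {3, 4}; p there: 3:F, 4:T. ✗
3: no successors, so []p holds vacuously. ✓
4: successors {6}; p there: 6:F. ✗
5: no successors, so []p holds vacuously. ✓
6: no successors, so []p holds vacuously. ✓
Satisfying worlds: {3, 5, 6}.

3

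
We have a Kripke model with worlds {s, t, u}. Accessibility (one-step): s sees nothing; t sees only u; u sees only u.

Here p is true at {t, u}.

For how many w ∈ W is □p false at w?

0

s: no successors, so □p holds vacuously. ✓
t: successors {u}; p there: u:T. ✓
u: successors {u}; p there: u:T. ✓
Satisfying worlds: {s, t, u}.
So □p fails at the other 0 worlds.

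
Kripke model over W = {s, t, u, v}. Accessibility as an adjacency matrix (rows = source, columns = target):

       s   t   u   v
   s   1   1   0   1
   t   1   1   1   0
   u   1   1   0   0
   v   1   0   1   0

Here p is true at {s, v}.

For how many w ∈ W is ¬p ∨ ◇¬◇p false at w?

2

s: ¬p is F, ◇¬◇p is F. ✗
t: ¬p is T, ◇¬◇p is F. ✓
u: ¬p is T, ◇¬◇p is F. ✓
v: ¬p is F, ◇¬◇p is F. ✗
Satisfying worlds: {t, u}.
So ¬p ∨ ◇¬◇p fails at the other 2 worlds.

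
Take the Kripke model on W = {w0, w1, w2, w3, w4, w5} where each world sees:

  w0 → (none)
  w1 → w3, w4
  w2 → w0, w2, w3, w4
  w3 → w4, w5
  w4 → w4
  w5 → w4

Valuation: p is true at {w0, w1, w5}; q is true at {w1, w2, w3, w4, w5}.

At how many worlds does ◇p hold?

w0: no successors, so ◇p fails. ✗
w1: successors {w3, w4}; p there: w3:F, w4:F. ✗
w2: successors {w0, w2, w3, w4}; p there: w0:T, w2:F, w3:F, w4:F. ✓
w3: successors {w4, w5}; p there: w4:F, w5:T. ✓
w4: successors {w4}; p there: w4:F. ✗
w5: successors {w4}; p there: w4:F. ✗
Satisfying worlds: {w2, w3}.

2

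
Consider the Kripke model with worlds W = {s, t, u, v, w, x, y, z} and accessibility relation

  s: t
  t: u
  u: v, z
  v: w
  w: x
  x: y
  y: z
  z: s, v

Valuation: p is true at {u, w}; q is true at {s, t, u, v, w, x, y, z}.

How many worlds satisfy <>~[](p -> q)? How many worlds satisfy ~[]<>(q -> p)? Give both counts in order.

For <>~[](p -> q):
s: successors {t}; ~[](p -> q) there: t:F. ✗
t: successors {u}; ~[](p -> q) there: u:F. ✗
u: successors {v, z}; ~[](p -> q) there: v:F, z:F. ✗
v: successors {w}; ~[](p -> q) there: w:F. ✗
w: successors {x}; ~[](p -> q) there: x:F. ✗
x: successors {y}; ~[](p -> q) there: y:F. ✗
y: successors {z}; ~[](p -> q) there: z:F. ✗
z: successors {s, v}; ~[](p -> q) there: s:F, v:F. ✗
— 0 worlds.
For ~[]<>(q -> p):
s: []<>(q -> p) is T. ✗
t: []<>(q -> p) is F. ✓
u: []<>(q -> p) is F. ✓
v: []<>(q -> p) is F. ✓
w: []<>(q -> p) is F. ✓
x: []<>(q -> p) is F. ✓
y: []<>(q -> p) is F. ✓
z: []<>(q -> p) is F. ✓
— 7 worlds.

0 and 7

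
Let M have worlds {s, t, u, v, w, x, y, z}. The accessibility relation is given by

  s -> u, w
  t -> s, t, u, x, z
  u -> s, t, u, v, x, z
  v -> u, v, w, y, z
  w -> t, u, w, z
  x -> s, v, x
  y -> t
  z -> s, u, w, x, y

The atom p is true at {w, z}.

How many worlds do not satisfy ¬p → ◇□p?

6

s: ¬p is T, ◇□p is F. ✗
t: ¬p is T, ◇□p is F. ✗
u: ¬p is T, ◇□p is F. ✗
v: ¬p is T, ◇□p is F. ✗
w: ¬p is F, ◇□p is F. ✓
x: ¬p is T, ◇□p is F. ✗
y: ¬p is T, ◇□p is F. ✗
z: ¬p is F, ◇□p is F. ✓
Satisfying worlds: {w, z}.
So ¬p → ◇□p fails at the other 6 worlds.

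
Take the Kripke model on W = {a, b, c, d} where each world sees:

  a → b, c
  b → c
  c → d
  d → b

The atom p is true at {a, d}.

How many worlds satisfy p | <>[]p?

a: p is T, <>[]p is T. ✓
b: p is F, <>[]p is T. ✓
c: p is F, <>[]p is F. ✗
d: p is T, <>[]p is F. ✓
Satisfying worlds: {a, b, d}.

3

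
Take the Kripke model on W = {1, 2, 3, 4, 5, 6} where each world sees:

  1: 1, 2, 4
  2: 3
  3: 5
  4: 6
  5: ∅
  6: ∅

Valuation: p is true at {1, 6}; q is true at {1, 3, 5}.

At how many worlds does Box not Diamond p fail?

1

1: successors {1, 2, 4}; not Diamond p there: 1:F, 2:T, 4:F. ✗
2: successors {3}; not Diamond p there: 3:T. ✓
3: successors {5}; not Diamond p there: 5:T. ✓
4: successors {6}; not Diamond p there: 6:T. ✓
5: no successors, so Box not Diamond p holds vacuously. ✓
6: no successors, so Box not Diamond p holds vacuously. ✓
Satisfying worlds: {2, 3, 4, 5, 6}.
So Box not Diamond p fails at the other 1 world.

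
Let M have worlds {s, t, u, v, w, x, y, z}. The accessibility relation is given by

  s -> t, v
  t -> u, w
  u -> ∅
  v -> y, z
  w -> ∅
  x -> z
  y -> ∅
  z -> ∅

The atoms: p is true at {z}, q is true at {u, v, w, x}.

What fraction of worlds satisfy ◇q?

1/4

s: successors {t, v}; q there: t:F, v:T. ✓
t: successors {u, w}; q there: u:T, w:T. ✓
u: no successors, so ◇q fails. ✗
v: successors {y, z}; q there: y:F, z:F. ✗
w: no successors, so ◇q fails. ✗
x: successors {z}; q there: z:F. ✗
y: no successors, so ◇q fails. ✗
z: no successors, so ◇q fails. ✗
That's 2 of 8 worlds, so 2/8 = 1/4.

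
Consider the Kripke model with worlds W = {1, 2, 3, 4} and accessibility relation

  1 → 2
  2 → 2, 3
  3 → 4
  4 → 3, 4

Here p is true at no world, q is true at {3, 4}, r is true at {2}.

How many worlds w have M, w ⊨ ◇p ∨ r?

1

1: ◇p is F, r is F. ✗
2: ◇p is F, r is T. ✓
3: ◇p is F, r is F. ✗
4: ◇p is F, r is F. ✗
Satisfying worlds: {2}.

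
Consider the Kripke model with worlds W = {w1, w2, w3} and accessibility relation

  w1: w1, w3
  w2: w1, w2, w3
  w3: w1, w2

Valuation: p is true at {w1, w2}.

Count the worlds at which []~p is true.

0

w1: successors {w1, w3}; ~p there: w1:F, w3:T. ✗
w2: successors {w1, w2, w3}; ~p there: w1:F, w2:F, w3:T. ✗
w3: successors {w1, w2}; ~p there: w1:F, w2:F. ✗
Satisfying worlds: ∅.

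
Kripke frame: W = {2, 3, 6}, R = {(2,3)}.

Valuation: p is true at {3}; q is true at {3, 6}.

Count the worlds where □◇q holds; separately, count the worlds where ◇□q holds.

2 and 1

For □◇q:
2: successors {3}; ◇q there: 3:F. ✗
3: no successors, so □◇q holds vacuously. ✓
6: no successors, so □◇q holds vacuously. ✓
— 2 worlds.
For ◇□q:
2: successors {3}; □q there: 3:T. ✓
3: no successors, so ◇□q fails. ✗
6: no successors, so ◇□q fails. ✗
— 1 world.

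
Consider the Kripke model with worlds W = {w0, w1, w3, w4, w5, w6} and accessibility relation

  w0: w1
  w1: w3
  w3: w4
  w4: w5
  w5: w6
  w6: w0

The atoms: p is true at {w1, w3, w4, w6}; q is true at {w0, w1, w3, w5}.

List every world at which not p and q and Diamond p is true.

{w0, w5}

w0: not p and q is T, Diamond p is T. ✓
w1: not p and q is F, Diamond p is T. ✗
w3: not p and q is F, Diamond p is T. ✗
w4: not p and q is F, Diamond p is F. ✗
w5: not p and q is T, Diamond p is T. ✓
w6: not p and q is F, Diamond p is F. ✗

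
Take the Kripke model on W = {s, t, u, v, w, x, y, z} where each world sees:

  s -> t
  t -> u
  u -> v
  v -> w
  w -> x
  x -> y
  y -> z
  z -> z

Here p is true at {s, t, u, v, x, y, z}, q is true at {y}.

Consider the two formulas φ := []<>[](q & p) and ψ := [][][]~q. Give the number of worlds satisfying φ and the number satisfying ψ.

1 and 7

For []<>[](q & p):
s: successors {t}; <>[](q & p) there: t:F. ✗
t: successors {u}; <>[](q & p) there: u:F. ✗
u: successors {v}; <>[](q & p) there: v:F. ✗
v: successors {w}; <>[](q & p) there: w:T. ✓
w: successors {x}; <>[](q & p) there: x:F. ✗
x: successors {y}; <>[](q & p) there: y:F. ✗
y: successors {z}; <>[](q & p) there: z:F. ✗
z: successors {z}; <>[](q & p) there: z:F. ✗
— 1 world.
For [][][]~q:
s: successors {t}; [][]~q there: t:T. ✓
t: successors {u}; [][]~q there: u:T. ✓
u: successors {v}; [][]~q there: v:T. ✓
v: successors {w}; [][]~q there: w:F. ✗
w: successors {x}; [][]~q there: x:T. ✓
x: successors {y}; [][]~q there: y:T. ✓
y: successors {z}; [][]~q there: z:T. ✓
z: successors {z}; [][]~q there: z:T. ✓
— 7 worlds.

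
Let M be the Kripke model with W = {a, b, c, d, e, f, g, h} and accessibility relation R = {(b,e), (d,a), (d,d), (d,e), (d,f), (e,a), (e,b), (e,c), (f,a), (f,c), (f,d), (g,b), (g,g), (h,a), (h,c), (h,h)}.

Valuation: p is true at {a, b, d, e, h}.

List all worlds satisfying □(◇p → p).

{a, b, c, e, f, h}

a: no successors, so □(◇p → p) holds vacuously. ✓
b: successors {e}; ◇p → p there: e:T. ✓
c: no successors, so □(◇p → p) holds vacuously. ✓
d: successors {a, d, e, f}; ◇p → p there: a:T, d:T, e:T, f:F. ✗
e: successors {a, b, c}; ◇p → p there: a:T, b:T, c:T. ✓
f: successors {a, c, d}; ◇p → p there: a:T, c:T, d:T. ✓
g: successors {b, g}; ◇p → p there: b:T, g:F. ✗
h: successors {a, c, h}; ◇p → p there: a:T, c:T, h:T. ✓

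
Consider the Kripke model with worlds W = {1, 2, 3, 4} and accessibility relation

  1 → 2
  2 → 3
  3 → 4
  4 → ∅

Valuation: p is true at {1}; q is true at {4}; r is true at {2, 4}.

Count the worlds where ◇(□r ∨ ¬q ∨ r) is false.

1: successors {2}; □r ∨ ¬q ∨ r there: 2:T. ✓
2: successors {3}; □r ∨ ¬q ∨ r there: 3:T. ✓
3: successors {4}; □r ∨ ¬q ∨ r there: 4:T. ✓
4: no successors, so ◇(□r ∨ ¬q ∨ r) fails. ✗
Satisfying worlds: {1, 2, 3}.
So ◇(□r ∨ ¬q ∨ r) fails at the other 1 world.

1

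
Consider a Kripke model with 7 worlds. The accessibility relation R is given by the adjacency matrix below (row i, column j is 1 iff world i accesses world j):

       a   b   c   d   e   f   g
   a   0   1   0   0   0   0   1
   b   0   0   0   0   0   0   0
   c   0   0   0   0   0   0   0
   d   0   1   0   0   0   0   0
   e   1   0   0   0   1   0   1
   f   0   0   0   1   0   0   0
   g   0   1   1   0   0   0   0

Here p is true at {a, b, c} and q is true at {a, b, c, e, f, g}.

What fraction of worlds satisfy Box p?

4/7

a: successors {b, g}; p there: b:T, g:F. ✗
b: no successors, so Box p holds vacuously. ✓
c: no successors, so Box p holds vacuously. ✓
d: successors {b}; p there: b:T. ✓
e: successors {a, e, g}; p there: a:T, e:F, g:F. ✗
f: successors {d}; p there: d:F. ✗
g: successors {b, c}; p there: b:T, c:T. ✓
That's 4 of 7 worlds, so 4/7.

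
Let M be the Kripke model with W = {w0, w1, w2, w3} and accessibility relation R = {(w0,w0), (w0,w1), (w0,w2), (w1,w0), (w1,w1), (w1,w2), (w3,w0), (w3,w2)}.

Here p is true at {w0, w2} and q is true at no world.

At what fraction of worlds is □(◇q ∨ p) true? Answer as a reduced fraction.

1/2

w0: successors {w0, w1, w2}; ◇q ∨ p there: w0:T, w1:F, w2:T. ✗
w1: successors {w0, w1, w2}; ◇q ∨ p there: w0:T, w1:F, w2:T. ✗
w2: no successors, so □(◇q ∨ p) holds vacuously. ✓
w3: successors {w0, w2}; ◇q ∨ p there: w0:T, w2:T. ✓
That's 2 of 4 worlds, so 2/4 = 1/2.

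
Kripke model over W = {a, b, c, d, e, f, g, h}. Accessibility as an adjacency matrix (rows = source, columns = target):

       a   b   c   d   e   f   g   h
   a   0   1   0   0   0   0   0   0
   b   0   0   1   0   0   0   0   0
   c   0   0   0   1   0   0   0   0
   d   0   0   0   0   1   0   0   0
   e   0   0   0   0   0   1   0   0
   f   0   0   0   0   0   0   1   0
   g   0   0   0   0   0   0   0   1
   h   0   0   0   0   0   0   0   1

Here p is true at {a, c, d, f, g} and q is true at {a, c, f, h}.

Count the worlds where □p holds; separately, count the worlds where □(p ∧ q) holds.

For □p:
a: successors {b}; p there: b:F. ✗
b: successors {c}; p there: c:T. ✓
c: successors {d}; p there: d:T. ✓
d: successors {e}; p there: e:F. ✗
e: successors {f}; p there: f:T. ✓
f: successors {g}; p there: g:T. ✓
g: successors {h}; p there: h:F. ✗
h: successors {h}; p there: h:F. ✗
— 4 worlds.
For □(p ∧ q):
a: successors {b}; p ∧ q there: b:F. ✗
b: successors {c}; p ∧ q there: c:T. ✓
c: successors {d}; p ∧ q there: d:F. ✗
d: successors {e}; p ∧ q there: e:F. ✗
e: successors {f}; p ∧ q there: f:T. ✓
f: successors {g}; p ∧ q there: g:F. ✗
g: successors {h}; p ∧ q there: h:F. ✗
h: successors {h}; p ∧ q there: h:F. ✗
— 2 worlds.

4 and 2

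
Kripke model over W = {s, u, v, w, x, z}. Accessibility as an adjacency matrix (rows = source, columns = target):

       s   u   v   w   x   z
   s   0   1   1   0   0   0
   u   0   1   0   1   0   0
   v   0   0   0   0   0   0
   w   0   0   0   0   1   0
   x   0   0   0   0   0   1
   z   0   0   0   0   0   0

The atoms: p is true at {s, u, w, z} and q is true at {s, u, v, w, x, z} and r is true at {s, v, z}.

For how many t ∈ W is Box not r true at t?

4

s: successors {u, v}; not r there: u:T, v:F. ✗
u: successors {u, w}; not r there: u:T, w:T. ✓
v: no successors, so Box not r holds vacuously. ✓
w: successors {x}; not r there: x:T. ✓
x: successors {z}; not r there: z:F. ✗
z: no successors, so Box not r holds vacuously. ✓
Satisfying worlds: {u, v, w, z}.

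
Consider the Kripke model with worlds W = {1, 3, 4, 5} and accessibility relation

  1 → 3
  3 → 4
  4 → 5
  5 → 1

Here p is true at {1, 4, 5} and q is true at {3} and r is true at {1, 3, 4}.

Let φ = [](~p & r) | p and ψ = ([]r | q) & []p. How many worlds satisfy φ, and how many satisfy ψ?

3 and 2

For [](~p & r) | p:
1: [](~p & r) is T, p is T. ✓
3: [](~p & r) is F, p is F. ✗
4: [](~p & r) is F, p is T. ✓
5: [](~p & r) is F, p is T. ✓
— 3 worlds.
For ([]r | q) & []p:
1: []r | q is T, []p is F. ✗
3: []r | q is T, []p is T. ✓
4: []r | q is F, []p is T. ✗
5: []r | q is T, []p is T. ✓
— 2 worlds.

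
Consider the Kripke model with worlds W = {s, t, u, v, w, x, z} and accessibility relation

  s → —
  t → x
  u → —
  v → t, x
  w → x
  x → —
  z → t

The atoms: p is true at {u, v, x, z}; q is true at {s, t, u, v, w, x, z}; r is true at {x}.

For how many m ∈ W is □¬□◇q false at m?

s: no successors, so □¬□◇q holds vacuously. ✓
t: successors {x}; ¬□◇q there: x:F. ✗
u: no successors, so □¬□◇q holds vacuously. ✓
v: successors {t, x}; ¬□◇q there: t:T, x:F. ✗
w: successors {x}; ¬□◇q there: x:F. ✗
x: no successors, so □¬□◇q holds vacuously. ✓
z: successors {t}; ¬□◇q there: t:T. ✓
Satisfying worlds: {s, u, x, z}.
So □¬□◇q fails at the other 3 worlds.

3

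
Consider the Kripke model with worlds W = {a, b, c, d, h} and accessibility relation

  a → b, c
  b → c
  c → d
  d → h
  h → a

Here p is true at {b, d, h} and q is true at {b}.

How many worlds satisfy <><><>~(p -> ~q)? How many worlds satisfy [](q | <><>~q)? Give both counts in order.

1 and 5

For <><><>~(p -> ~q):
a: successors {b, c}; <><>~(p -> ~q) there: b:F, c:F. ✗
b: successors {c}; <><>~(p -> ~q) there: c:F. ✗
c: successors {d}; <><>~(p -> ~q) there: d:F. ✗
d: successors {h}; <><>~(p -> ~q) there: h:T. ✓
h: successors {a}; <><>~(p -> ~q) there: a:F. ✗
— 1 world.
For [](q | <><>~q):
a: successors {b, c}; q | <><>~q there: b:T, c:T. ✓
b: successors {c}; q | <><>~q there: c:T. ✓
c: successors {d}; q | <><>~q there: d:T. ✓
d: successors {h}; q | <><>~q there: h:T. ✓
h: successors {a}; q | <><>~q there: a:T. ✓
— 5 worlds.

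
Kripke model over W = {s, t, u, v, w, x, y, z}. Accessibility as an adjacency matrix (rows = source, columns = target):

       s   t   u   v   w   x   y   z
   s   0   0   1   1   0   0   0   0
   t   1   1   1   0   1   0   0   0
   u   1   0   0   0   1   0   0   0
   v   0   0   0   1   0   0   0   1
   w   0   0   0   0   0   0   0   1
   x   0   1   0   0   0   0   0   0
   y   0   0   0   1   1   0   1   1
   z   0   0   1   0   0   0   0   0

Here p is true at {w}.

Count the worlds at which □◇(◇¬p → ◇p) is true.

s: successors {u, v}; ◇(◇¬p → ◇p) there: u:F, v:F. ✗
t: successors {s, t, u, w}; ◇(◇¬p → ◇p) there: s:T, t:T, u:F, w:F. ✗
u: successors {s, w}; ◇(◇¬p → ◇p) there: s:T, w:F. ✗
v: successors {v, z}; ◇(◇¬p → ◇p) there: v:F, z:T. ✗
w: successors {z}; ◇(◇¬p → ◇p) there: z:T. ✓
x: successors {t}; ◇(◇¬p → ◇p) there: t:T. ✓
y: successors {v, w, y, z}; ◇(◇¬p → ◇p) there: v:F, w:F, y:T, z:T. ✗
z: successors {u}; ◇(◇¬p → ◇p) there: u:F. ✗
Satisfying worlds: {w, x}.

2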